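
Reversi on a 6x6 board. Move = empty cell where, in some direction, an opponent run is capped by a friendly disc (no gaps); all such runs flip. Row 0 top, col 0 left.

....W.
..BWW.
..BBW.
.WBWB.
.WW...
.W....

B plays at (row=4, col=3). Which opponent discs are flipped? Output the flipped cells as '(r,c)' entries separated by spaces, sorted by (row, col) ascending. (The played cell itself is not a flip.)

Answer: (3,3)

Derivation:
Dir NW: first cell 'B' (not opp) -> no flip
Dir N: opp run (3,3) capped by B -> flip
Dir NE: first cell 'B' (not opp) -> no flip
Dir W: opp run (4,2) (4,1), next='.' -> no flip
Dir E: first cell '.' (not opp) -> no flip
Dir SW: first cell '.' (not opp) -> no flip
Dir S: first cell '.' (not opp) -> no flip
Dir SE: first cell '.' (not opp) -> no flip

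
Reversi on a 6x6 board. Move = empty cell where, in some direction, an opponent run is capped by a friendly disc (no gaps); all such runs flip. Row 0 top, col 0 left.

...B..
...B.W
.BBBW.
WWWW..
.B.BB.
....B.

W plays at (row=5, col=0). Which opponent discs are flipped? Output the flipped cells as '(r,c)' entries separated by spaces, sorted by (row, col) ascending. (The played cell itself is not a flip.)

Dir NW: edge -> no flip
Dir N: first cell '.' (not opp) -> no flip
Dir NE: opp run (4,1) capped by W -> flip
Dir W: edge -> no flip
Dir E: first cell '.' (not opp) -> no flip
Dir SW: edge -> no flip
Dir S: edge -> no flip
Dir SE: edge -> no flip

Answer: (4,1)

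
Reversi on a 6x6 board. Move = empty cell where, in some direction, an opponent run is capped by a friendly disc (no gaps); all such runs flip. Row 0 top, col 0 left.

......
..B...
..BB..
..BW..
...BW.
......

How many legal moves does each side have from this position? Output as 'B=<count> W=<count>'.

Answer: B=3 W=5

Derivation:
-- B to move --
(2,4): no bracket -> illegal
(3,4): flips 1 -> legal
(3,5): no bracket -> illegal
(4,2): no bracket -> illegal
(4,5): flips 1 -> legal
(5,3): no bracket -> illegal
(5,4): no bracket -> illegal
(5,5): flips 2 -> legal
B mobility = 3
-- W to move --
(0,1): no bracket -> illegal
(0,2): no bracket -> illegal
(0,3): no bracket -> illegal
(1,1): flips 1 -> legal
(1,3): flips 1 -> legal
(1,4): no bracket -> illegal
(2,1): no bracket -> illegal
(2,4): no bracket -> illegal
(3,1): flips 1 -> legal
(3,4): no bracket -> illegal
(4,1): no bracket -> illegal
(4,2): flips 1 -> legal
(5,2): no bracket -> illegal
(5,3): flips 1 -> legal
(5,4): no bracket -> illegal
W mobility = 5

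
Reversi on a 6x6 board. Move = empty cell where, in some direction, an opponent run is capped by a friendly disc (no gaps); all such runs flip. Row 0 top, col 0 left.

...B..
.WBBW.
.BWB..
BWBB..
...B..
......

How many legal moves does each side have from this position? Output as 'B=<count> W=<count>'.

Answer: B=8 W=8

Derivation:
-- B to move --
(0,0): flips 2 -> legal
(0,1): flips 1 -> legal
(0,2): no bracket -> illegal
(0,4): no bracket -> illegal
(0,5): flips 1 -> legal
(1,0): flips 1 -> legal
(1,5): flips 1 -> legal
(2,0): no bracket -> illegal
(2,4): no bracket -> illegal
(2,5): flips 1 -> legal
(4,0): flips 2 -> legal
(4,1): flips 1 -> legal
(4,2): no bracket -> illegal
B mobility = 8
-- W to move --
(0,1): no bracket -> illegal
(0,2): flips 1 -> legal
(0,4): flips 1 -> legal
(1,0): no bracket -> illegal
(2,0): flips 1 -> legal
(2,4): flips 1 -> legal
(3,4): flips 2 -> legal
(4,0): no bracket -> illegal
(4,1): flips 2 -> legal
(4,2): flips 1 -> legal
(4,4): flips 1 -> legal
(5,2): no bracket -> illegal
(5,3): no bracket -> illegal
(5,4): no bracket -> illegal
W mobility = 8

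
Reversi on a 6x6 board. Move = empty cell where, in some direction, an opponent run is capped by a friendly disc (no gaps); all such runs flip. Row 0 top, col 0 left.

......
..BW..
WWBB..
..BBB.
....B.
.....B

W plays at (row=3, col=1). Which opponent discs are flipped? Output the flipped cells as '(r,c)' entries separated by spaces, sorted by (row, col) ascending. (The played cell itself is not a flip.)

Dir NW: first cell 'W' (not opp) -> no flip
Dir N: first cell 'W' (not opp) -> no flip
Dir NE: opp run (2,2) capped by W -> flip
Dir W: first cell '.' (not opp) -> no flip
Dir E: opp run (3,2) (3,3) (3,4), next='.' -> no flip
Dir SW: first cell '.' (not opp) -> no flip
Dir S: first cell '.' (not opp) -> no flip
Dir SE: first cell '.' (not opp) -> no flip

Answer: (2,2)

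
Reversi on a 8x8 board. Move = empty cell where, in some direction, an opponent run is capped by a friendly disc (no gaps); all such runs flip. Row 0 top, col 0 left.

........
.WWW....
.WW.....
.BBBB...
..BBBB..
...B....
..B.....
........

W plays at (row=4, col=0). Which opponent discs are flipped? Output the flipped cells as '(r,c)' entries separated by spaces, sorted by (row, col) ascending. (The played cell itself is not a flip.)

Dir NW: edge -> no flip
Dir N: first cell '.' (not opp) -> no flip
Dir NE: opp run (3,1) capped by W -> flip
Dir W: edge -> no flip
Dir E: first cell '.' (not opp) -> no flip
Dir SW: edge -> no flip
Dir S: first cell '.' (not opp) -> no flip
Dir SE: first cell '.' (not opp) -> no flip

Answer: (3,1)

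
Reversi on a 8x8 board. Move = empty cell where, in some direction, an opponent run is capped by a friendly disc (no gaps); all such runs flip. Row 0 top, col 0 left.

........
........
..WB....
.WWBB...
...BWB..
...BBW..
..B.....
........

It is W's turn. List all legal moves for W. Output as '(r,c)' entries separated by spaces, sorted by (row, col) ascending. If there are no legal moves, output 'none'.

(1,2): no bracket -> illegal
(1,3): no bracket -> illegal
(1,4): flips 1 -> legal
(2,4): flips 2 -> legal
(2,5): no bracket -> illegal
(3,5): flips 3 -> legal
(3,6): no bracket -> illegal
(4,2): flips 1 -> legal
(4,6): flips 1 -> legal
(5,1): no bracket -> illegal
(5,2): flips 2 -> legal
(5,6): no bracket -> illegal
(6,1): no bracket -> illegal
(6,3): no bracket -> illegal
(6,4): flips 1 -> legal
(6,5): flips 2 -> legal
(7,1): flips 2 -> legal
(7,2): no bracket -> illegal
(7,3): no bracket -> illegal

Answer: (1,4) (2,4) (3,5) (4,2) (4,6) (5,2) (6,4) (6,5) (7,1)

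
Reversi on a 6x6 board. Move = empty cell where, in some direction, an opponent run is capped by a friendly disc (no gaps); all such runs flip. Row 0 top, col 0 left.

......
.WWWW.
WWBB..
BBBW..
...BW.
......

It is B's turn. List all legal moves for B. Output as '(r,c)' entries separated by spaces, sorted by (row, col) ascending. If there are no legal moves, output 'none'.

Answer: (0,0) (0,1) (0,2) (0,3) (0,4) (0,5) (1,0) (3,4) (4,5) (5,5)

Derivation:
(0,0): flips 1 -> legal
(0,1): flips 3 -> legal
(0,2): flips 1 -> legal
(0,3): flips 3 -> legal
(0,4): flips 1 -> legal
(0,5): flips 1 -> legal
(1,0): flips 2 -> legal
(1,5): no bracket -> illegal
(2,4): no bracket -> illegal
(2,5): no bracket -> illegal
(3,4): flips 1 -> legal
(3,5): no bracket -> illegal
(4,2): no bracket -> illegal
(4,5): flips 1 -> legal
(5,3): no bracket -> illegal
(5,4): no bracket -> illegal
(5,5): flips 2 -> legal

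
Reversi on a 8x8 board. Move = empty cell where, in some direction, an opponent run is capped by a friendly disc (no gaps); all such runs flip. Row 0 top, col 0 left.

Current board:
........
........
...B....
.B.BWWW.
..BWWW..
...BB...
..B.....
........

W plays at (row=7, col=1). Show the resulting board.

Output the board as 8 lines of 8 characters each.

Place W at (7,1); scan 8 dirs for brackets.
Dir NW: first cell '.' (not opp) -> no flip
Dir N: first cell '.' (not opp) -> no flip
Dir NE: opp run (6,2) (5,3) capped by W -> flip
Dir W: first cell '.' (not opp) -> no flip
Dir E: first cell '.' (not opp) -> no flip
Dir SW: edge -> no flip
Dir S: edge -> no flip
Dir SE: edge -> no flip
All flips: (5,3) (6,2)

Answer: ........
........
...B....
.B.BWWW.
..BWWW..
...WB...
..W.....
.W......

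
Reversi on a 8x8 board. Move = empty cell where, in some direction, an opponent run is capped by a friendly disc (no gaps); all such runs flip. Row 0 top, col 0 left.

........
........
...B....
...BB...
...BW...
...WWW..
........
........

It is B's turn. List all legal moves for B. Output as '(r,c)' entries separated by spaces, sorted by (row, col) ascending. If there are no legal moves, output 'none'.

(3,5): no bracket -> illegal
(4,2): no bracket -> illegal
(4,5): flips 1 -> legal
(4,6): no bracket -> illegal
(5,2): no bracket -> illegal
(5,6): no bracket -> illegal
(6,2): no bracket -> illegal
(6,3): flips 1 -> legal
(6,4): flips 2 -> legal
(6,5): flips 1 -> legal
(6,6): flips 2 -> legal

Answer: (4,5) (6,3) (6,4) (6,5) (6,6)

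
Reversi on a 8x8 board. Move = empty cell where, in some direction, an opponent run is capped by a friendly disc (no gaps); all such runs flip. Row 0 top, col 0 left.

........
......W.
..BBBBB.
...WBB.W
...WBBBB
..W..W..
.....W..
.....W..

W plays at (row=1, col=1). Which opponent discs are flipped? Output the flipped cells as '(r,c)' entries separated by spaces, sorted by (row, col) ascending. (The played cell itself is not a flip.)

Dir NW: first cell '.' (not opp) -> no flip
Dir N: first cell '.' (not opp) -> no flip
Dir NE: first cell '.' (not opp) -> no flip
Dir W: first cell '.' (not opp) -> no flip
Dir E: first cell '.' (not opp) -> no flip
Dir SW: first cell '.' (not opp) -> no flip
Dir S: first cell '.' (not opp) -> no flip
Dir SE: opp run (2,2) capped by W -> flip

Answer: (2,2)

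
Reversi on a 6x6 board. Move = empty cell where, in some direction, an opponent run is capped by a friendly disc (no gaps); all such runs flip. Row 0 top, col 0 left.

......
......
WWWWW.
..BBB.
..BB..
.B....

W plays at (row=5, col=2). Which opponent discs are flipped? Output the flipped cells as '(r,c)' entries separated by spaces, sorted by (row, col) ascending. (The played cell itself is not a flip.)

Answer: (3,2) (4,2)

Derivation:
Dir NW: first cell '.' (not opp) -> no flip
Dir N: opp run (4,2) (3,2) capped by W -> flip
Dir NE: opp run (4,3) (3,4), next='.' -> no flip
Dir W: opp run (5,1), next='.' -> no flip
Dir E: first cell '.' (not opp) -> no flip
Dir SW: edge -> no flip
Dir S: edge -> no flip
Dir SE: edge -> no flip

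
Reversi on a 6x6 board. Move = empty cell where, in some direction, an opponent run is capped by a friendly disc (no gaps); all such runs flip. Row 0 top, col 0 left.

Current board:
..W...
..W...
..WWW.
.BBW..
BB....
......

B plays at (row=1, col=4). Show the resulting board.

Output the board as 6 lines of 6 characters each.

Place B at (1,4); scan 8 dirs for brackets.
Dir NW: first cell '.' (not opp) -> no flip
Dir N: first cell '.' (not opp) -> no flip
Dir NE: first cell '.' (not opp) -> no flip
Dir W: first cell '.' (not opp) -> no flip
Dir E: first cell '.' (not opp) -> no flip
Dir SW: opp run (2,3) capped by B -> flip
Dir S: opp run (2,4), next='.' -> no flip
Dir SE: first cell '.' (not opp) -> no flip
All flips: (2,3)

Answer: ..W...
..W.B.
..WBW.
.BBW..
BB....
......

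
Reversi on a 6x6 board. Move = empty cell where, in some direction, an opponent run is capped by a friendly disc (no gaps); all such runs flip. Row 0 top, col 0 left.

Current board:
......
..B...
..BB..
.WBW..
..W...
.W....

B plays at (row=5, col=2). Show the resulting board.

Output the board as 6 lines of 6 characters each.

Place B at (5,2); scan 8 dirs for brackets.
Dir NW: first cell '.' (not opp) -> no flip
Dir N: opp run (4,2) capped by B -> flip
Dir NE: first cell '.' (not opp) -> no flip
Dir W: opp run (5,1), next='.' -> no flip
Dir E: first cell '.' (not opp) -> no flip
Dir SW: edge -> no flip
Dir S: edge -> no flip
Dir SE: edge -> no flip
All flips: (4,2)

Answer: ......
..B...
..BB..
.WBW..
..B...
.WB...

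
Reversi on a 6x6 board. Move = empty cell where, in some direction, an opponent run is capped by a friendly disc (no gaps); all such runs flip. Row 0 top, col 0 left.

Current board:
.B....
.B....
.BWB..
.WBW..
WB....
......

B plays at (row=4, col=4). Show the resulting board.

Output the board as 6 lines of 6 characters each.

Answer: .B....
.B....
.BBB..
.WBB..
WB..B.
......

Derivation:
Place B at (4,4); scan 8 dirs for brackets.
Dir NW: opp run (3,3) (2,2) capped by B -> flip
Dir N: first cell '.' (not opp) -> no flip
Dir NE: first cell '.' (not opp) -> no flip
Dir W: first cell '.' (not opp) -> no flip
Dir E: first cell '.' (not opp) -> no flip
Dir SW: first cell '.' (not opp) -> no flip
Dir S: first cell '.' (not opp) -> no flip
Dir SE: first cell '.' (not opp) -> no flip
All flips: (2,2) (3,3)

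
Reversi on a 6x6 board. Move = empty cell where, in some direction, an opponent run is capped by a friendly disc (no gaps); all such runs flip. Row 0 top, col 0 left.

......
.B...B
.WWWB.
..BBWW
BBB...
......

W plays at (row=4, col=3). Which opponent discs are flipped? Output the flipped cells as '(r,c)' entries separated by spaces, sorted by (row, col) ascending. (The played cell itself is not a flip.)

Answer: (3,2) (3,3)

Derivation:
Dir NW: opp run (3,2) capped by W -> flip
Dir N: opp run (3,3) capped by W -> flip
Dir NE: first cell 'W' (not opp) -> no flip
Dir W: opp run (4,2) (4,1) (4,0), next=edge -> no flip
Dir E: first cell '.' (not opp) -> no flip
Dir SW: first cell '.' (not opp) -> no flip
Dir S: first cell '.' (not opp) -> no flip
Dir SE: first cell '.' (not opp) -> no flip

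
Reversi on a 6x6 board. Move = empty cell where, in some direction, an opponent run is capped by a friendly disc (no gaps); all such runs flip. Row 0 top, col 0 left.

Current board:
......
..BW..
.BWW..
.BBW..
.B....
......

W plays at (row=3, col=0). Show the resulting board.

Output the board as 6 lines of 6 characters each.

Answer: ......
..BW..
.BWW..
WWWW..
.B....
......

Derivation:
Place W at (3,0); scan 8 dirs for brackets.
Dir NW: edge -> no flip
Dir N: first cell '.' (not opp) -> no flip
Dir NE: opp run (2,1) (1,2), next='.' -> no flip
Dir W: edge -> no flip
Dir E: opp run (3,1) (3,2) capped by W -> flip
Dir SW: edge -> no flip
Dir S: first cell '.' (not opp) -> no flip
Dir SE: opp run (4,1), next='.' -> no flip
All flips: (3,1) (3,2)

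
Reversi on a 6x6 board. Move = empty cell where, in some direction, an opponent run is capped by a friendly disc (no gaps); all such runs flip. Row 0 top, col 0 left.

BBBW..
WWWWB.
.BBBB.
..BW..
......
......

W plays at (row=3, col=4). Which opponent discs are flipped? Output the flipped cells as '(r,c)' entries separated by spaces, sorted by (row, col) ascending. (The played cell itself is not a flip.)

Dir NW: opp run (2,3) capped by W -> flip
Dir N: opp run (2,4) (1,4), next='.' -> no flip
Dir NE: first cell '.' (not opp) -> no flip
Dir W: first cell 'W' (not opp) -> no flip
Dir E: first cell '.' (not opp) -> no flip
Dir SW: first cell '.' (not opp) -> no flip
Dir S: first cell '.' (not opp) -> no flip
Dir SE: first cell '.' (not opp) -> no flip

Answer: (2,3)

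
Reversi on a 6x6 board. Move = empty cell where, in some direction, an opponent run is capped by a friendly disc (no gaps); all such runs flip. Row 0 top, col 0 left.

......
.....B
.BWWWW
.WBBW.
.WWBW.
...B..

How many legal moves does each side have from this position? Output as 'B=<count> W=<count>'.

-- B to move --
(1,1): flips 1 -> legal
(1,2): flips 1 -> legal
(1,3): flips 1 -> legal
(1,4): flips 1 -> legal
(2,0): flips 2 -> legal
(3,0): flips 1 -> legal
(3,5): flips 3 -> legal
(4,0): flips 2 -> legal
(4,5): flips 1 -> legal
(5,0): flips 1 -> legal
(5,1): flips 3 -> legal
(5,2): flips 1 -> legal
(5,4): no bracket -> illegal
(5,5): flips 1 -> legal
B mobility = 13
-- W to move --
(0,4): no bracket -> illegal
(0,5): flips 1 -> legal
(1,0): no bracket -> illegal
(1,1): flips 1 -> legal
(1,2): no bracket -> illegal
(1,4): no bracket -> illegal
(2,0): flips 1 -> legal
(3,0): no bracket -> illegal
(5,2): flips 1 -> legal
(5,4): no bracket -> illegal
W mobility = 4

Answer: B=13 W=4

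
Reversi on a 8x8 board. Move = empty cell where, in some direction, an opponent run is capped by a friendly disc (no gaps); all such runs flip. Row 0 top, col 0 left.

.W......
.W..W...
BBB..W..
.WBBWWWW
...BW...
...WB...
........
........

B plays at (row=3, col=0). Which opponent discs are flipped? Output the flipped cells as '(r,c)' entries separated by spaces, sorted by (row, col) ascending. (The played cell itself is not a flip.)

Answer: (3,1)

Derivation:
Dir NW: edge -> no flip
Dir N: first cell 'B' (not opp) -> no flip
Dir NE: first cell 'B' (not opp) -> no flip
Dir W: edge -> no flip
Dir E: opp run (3,1) capped by B -> flip
Dir SW: edge -> no flip
Dir S: first cell '.' (not opp) -> no flip
Dir SE: first cell '.' (not opp) -> no flip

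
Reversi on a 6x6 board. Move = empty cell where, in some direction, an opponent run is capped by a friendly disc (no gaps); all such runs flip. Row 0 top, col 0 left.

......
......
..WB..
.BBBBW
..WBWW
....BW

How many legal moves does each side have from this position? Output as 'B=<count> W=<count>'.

-- B to move --
(1,1): flips 1 -> legal
(1,2): flips 1 -> legal
(1,3): flips 1 -> legal
(2,1): flips 1 -> legal
(2,4): no bracket -> illegal
(2,5): no bracket -> illegal
(4,1): flips 1 -> legal
(5,1): flips 1 -> legal
(5,2): flips 1 -> legal
(5,3): flips 1 -> legal
B mobility = 8
-- W to move --
(1,2): flips 2 -> legal
(1,3): no bracket -> illegal
(1,4): no bracket -> illegal
(2,0): flips 1 -> legal
(2,1): no bracket -> illegal
(2,4): flips 3 -> legal
(2,5): no bracket -> illegal
(3,0): flips 4 -> legal
(4,0): flips 1 -> legal
(4,1): no bracket -> illegal
(5,2): no bracket -> illegal
(5,3): flips 1 -> legal
W mobility = 6

Answer: B=8 W=6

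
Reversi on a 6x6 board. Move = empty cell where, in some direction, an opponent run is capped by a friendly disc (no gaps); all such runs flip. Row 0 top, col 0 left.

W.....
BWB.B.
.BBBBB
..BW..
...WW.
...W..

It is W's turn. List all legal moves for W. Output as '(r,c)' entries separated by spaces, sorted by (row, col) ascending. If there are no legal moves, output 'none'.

(0,1): no bracket -> illegal
(0,2): no bracket -> illegal
(0,3): no bracket -> illegal
(0,4): no bracket -> illegal
(0,5): no bracket -> illegal
(1,3): flips 2 -> legal
(1,5): flips 1 -> legal
(2,0): flips 1 -> legal
(3,0): no bracket -> illegal
(3,1): flips 2 -> legal
(3,4): no bracket -> illegal
(3,5): no bracket -> illegal
(4,1): no bracket -> illegal
(4,2): no bracket -> illegal

Answer: (1,3) (1,5) (2,0) (3,1)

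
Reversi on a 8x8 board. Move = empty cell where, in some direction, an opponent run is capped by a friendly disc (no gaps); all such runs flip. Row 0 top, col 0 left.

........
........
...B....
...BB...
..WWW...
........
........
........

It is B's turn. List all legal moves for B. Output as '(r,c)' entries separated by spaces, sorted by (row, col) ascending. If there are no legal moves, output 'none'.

(3,1): no bracket -> illegal
(3,2): no bracket -> illegal
(3,5): no bracket -> illegal
(4,1): no bracket -> illegal
(4,5): no bracket -> illegal
(5,1): flips 1 -> legal
(5,2): flips 1 -> legal
(5,3): flips 1 -> legal
(5,4): flips 1 -> legal
(5,5): flips 1 -> legal

Answer: (5,1) (5,2) (5,3) (5,4) (5,5)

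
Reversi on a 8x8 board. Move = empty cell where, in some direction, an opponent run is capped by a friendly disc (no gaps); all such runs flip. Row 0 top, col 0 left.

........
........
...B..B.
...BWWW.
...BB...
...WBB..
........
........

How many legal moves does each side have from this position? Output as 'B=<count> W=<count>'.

-- B to move --
(2,4): flips 1 -> legal
(2,5): flips 1 -> legal
(2,7): no bracket -> illegal
(3,7): flips 3 -> legal
(4,2): no bracket -> illegal
(4,5): flips 1 -> legal
(4,6): flips 1 -> legal
(4,7): no bracket -> illegal
(5,2): flips 1 -> legal
(6,2): flips 1 -> legal
(6,3): flips 1 -> legal
(6,4): no bracket -> illegal
B mobility = 8
-- W to move --
(1,2): flips 1 -> legal
(1,3): flips 3 -> legal
(1,4): no bracket -> illegal
(1,5): no bracket -> illegal
(1,6): flips 1 -> legal
(1,7): flips 1 -> legal
(2,2): no bracket -> illegal
(2,4): no bracket -> illegal
(2,5): no bracket -> illegal
(2,7): no bracket -> illegal
(3,2): flips 1 -> legal
(3,7): no bracket -> illegal
(4,2): no bracket -> illegal
(4,5): no bracket -> illegal
(4,6): no bracket -> illegal
(5,2): flips 1 -> legal
(5,6): flips 2 -> legal
(6,3): no bracket -> illegal
(6,4): flips 2 -> legal
(6,5): no bracket -> illegal
(6,6): no bracket -> illegal
W mobility = 8

Answer: B=8 W=8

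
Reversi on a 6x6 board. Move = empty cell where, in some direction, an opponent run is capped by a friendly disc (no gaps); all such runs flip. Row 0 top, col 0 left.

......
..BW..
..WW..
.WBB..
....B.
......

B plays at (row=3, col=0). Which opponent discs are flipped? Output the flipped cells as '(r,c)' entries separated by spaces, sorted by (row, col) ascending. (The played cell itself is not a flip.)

Dir NW: edge -> no flip
Dir N: first cell '.' (not opp) -> no flip
Dir NE: first cell '.' (not opp) -> no flip
Dir W: edge -> no flip
Dir E: opp run (3,1) capped by B -> flip
Dir SW: edge -> no flip
Dir S: first cell '.' (not opp) -> no flip
Dir SE: first cell '.' (not opp) -> no flip

Answer: (3,1)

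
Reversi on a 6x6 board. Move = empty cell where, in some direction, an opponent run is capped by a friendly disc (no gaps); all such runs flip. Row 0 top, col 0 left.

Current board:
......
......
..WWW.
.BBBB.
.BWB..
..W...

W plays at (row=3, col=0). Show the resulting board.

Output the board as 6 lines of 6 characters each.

Answer: ......
......
..WWW.
WBBBB.
.WWB..
..W...

Derivation:
Place W at (3,0); scan 8 dirs for brackets.
Dir NW: edge -> no flip
Dir N: first cell '.' (not opp) -> no flip
Dir NE: first cell '.' (not opp) -> no flip
Dir W: edge -> no flip
Dir E: opp run (3,1) (3,2) (3,3) (3,4), next='.' -> no flip
Dir SW: edge -> no flip
Dir S: first cell '.' (not opp) -> no flip
Dir SE: opp run (4,1) capped by W -> flip
All flips: (4,1)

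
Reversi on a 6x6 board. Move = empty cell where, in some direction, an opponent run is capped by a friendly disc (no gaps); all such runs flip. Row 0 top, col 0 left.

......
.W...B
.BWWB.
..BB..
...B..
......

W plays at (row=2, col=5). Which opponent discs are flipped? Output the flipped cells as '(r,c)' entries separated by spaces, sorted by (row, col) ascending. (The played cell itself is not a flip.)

Answer: (2,4)

Derivation:
Dir NW: first cell '.' (not opp) -> no flip
Dir N: opp run (1,5), next='.' -> no flip
Dir NE: edge -> no flip
Dir W: opp run (2,4) capped by W -> flip
Dir E: edge -> no flip
Dir SW: first cell '.' (not opp) -> no flip
Dir S: first cell '.' (not opp) -> no flip
Dir SE: edge -> no flip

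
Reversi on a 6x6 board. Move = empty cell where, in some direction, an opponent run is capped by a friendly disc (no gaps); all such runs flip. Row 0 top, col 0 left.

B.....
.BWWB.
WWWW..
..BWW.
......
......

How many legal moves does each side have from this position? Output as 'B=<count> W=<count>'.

Answer: B=5 W=9

Derivation:
-- B to move --
(0,1): no bracket -> illegal
(0,2): flips 2 -> legal
(0,3): no bracket -> illegal
(0,4): no bracket -> illegal
(1,0): flips 1 -> legal
(2,4): no bracket -> illegal
(2,5): no bracket -> illegal
(3,0): no bracket -> illegal
(3,1): flips 1 -> legal
(3,5): flips 2 -> legal
(4,2): no bracket -> illegal
(4,3): no bracket -> illegal
(4,4): flips 2 -> legal
(4,5): no bracket -> illegal
B mobility = 5
-- W to move --
(0,1): flips 1 -> legal
(0,2): flips 1 -> legal
(0,3): no bracket -> illegal
(0,4): no bracket -> illegal
(0,5): flips 1 -> legal
(1,0): flips 1 -> legal
(1,5): flips 1 -> legal
(2,4): no bracket -> illegal
(2,5): no bracket -> illegal
(3,1): flips 1 -> legal
(4,1): flips 1 -> legal
(4,2): flips 1 -> legal
(4,3): flips 1 -> legal
W mobility = 9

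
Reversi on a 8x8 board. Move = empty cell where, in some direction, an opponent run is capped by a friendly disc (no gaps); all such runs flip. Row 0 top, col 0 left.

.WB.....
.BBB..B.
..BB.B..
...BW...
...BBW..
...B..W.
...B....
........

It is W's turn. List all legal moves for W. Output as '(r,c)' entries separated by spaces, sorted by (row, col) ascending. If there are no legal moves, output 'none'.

Answer: (0,3) (0,7) (2,1) (3,2) (4,2) (5,2) (5,4)

Derivation:
(0,0): no bracket -> illegal
(0,3): flips 1 -> legal
(0,4): no bracket -> illegal
(0,5): no bracket -> illegal
(0,6): no bracket -> illegal
(0,7): flips 2 -> legal
(1,0): no bracket -> illegal
(1,4): no bracket -> illegal
(1,5): no bracket -> illegal
(1,7): no bracket -> illegal
(2,0): no bracket -> illegal
(2,1): flips 1 -> legal
(2,4): no bracket -> illegal
(2,6): no bracket -> illegal
(2,7): no bracket -> illegal
(3,1): no bracket -> illegal
(3,2): flips 1 -> legal
(3,5): no bracket -> illegal
(3,6): no bracket -> illegal
(4,2): flips 2 -> legal
(5,2): flips 1 -> legal
(5,4): flips 1 -> legal
(5,5): no bracket -> illegal
(6,2): no bracket -> illegal
(6,4): no bracket -> illegal
(7,2): no bracket -> illegal
(7,3): no bracket -> illegal
(7,4): no bracket -> illegal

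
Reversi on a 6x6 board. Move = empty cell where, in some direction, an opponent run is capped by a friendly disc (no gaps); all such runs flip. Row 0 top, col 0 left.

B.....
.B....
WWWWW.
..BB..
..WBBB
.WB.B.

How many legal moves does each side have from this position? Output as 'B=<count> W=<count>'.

-- B to move --
(1,0): flips 1 -> legal
(1,2): flips 1 -> legal
(1,3): flips 1 -> legal
(1,4): flips 1 -> legal
(1,5): flips 1 -> legal
(2,5): no bracket -> illegal
(3,0): no bracket -> illegal
(3,1): flips 1 -> legal
(3,4): no bracket -> illegal
(3,5): no bracket -> illegal
(4,0): no bracket -> illegal
(4,1): flips 1 -> legal
(5,0): flips 1 -> legal
(5,3): no bracket -> illegal
B mobility = 8
-- W to move --
(0,1): flips 1 -> legal
(0,2): flips 1 -> legal
(1,0): no bracket -> illegal
(1,2): no bracket -> illegal
(3,1): no bracket -> illegal
(3,4): no bracket -> illegal
(3,5): no bracket -> illegal
(4,1): flips 1 -> legal
(5,3): flips 3 -> legal
(5,5): flips 2 -> legal
W mobility = 5

Answer: B=8 W=5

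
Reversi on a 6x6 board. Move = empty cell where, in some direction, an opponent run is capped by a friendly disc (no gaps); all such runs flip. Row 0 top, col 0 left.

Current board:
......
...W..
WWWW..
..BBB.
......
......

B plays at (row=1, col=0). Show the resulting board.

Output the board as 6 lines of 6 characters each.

Answer: ......
B..W..
WBWW..
..BBB.
......
......

Derivation:
Place B at (1,0); scan 8 dirs for brackets.
Dir NW: edge -> no flip
Dir N: first cell '.' (not opp) -> no flip
Dir NE: first cell '.' (not opp) -> no flip
Dir W: edge -> no flip
Dir E: first cell '.' (not opp) -> no flip
Dir SW: edge -> no flip
Dir S: opp run (2,0), next='.' -> no flip
Dir SE: opp run (2,1) capped by B -> flip
All flips: (2,1)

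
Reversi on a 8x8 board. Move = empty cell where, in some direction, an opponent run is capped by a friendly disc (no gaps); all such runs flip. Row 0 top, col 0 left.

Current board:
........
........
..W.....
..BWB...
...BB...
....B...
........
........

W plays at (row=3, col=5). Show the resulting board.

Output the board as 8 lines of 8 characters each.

Answer: ........
........
..W.....
..BWWW..
...BB...
....B...
........
........

Derivation:
Place W at (3,5); scan 8 dirs for brackets.
Dir NW: first cell '.' (not opp) -> no flip
Dir N: first cell '.' (not opp) -> no flip
Dir NE: first cell '.' (not opp) -> no flip
Dir W: opp run (3,4) capped by W -> flip
Dir E: first cell '.' (not opp) -> no flip
Dir SW: opp run (4,4), next='.' -> no flip
Dir S: first cell '.' (not opp) -> no flip
Dir SE: first cell '.' (not opp) -> no flip
All flips: (3,4)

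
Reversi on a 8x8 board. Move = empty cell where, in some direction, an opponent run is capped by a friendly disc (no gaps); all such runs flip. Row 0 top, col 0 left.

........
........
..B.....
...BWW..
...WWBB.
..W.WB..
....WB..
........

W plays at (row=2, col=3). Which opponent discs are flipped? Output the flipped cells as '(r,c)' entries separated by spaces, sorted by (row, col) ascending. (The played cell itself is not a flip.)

Dir NW: first cell '.' (not opp) -> no flip
Dir N: first cell '.' (not opp) -> no flip
Dir NE: first cell '.' (not opp) -> no flip
Dir W: opp run (2,2), next='.' -> no flip
Dir E: first cell '.' (not opp) -> no flip
Dir SW: first cell '.' (not opp) -> no flip
Dir S: opp run (3,3) capped by W -> flip
Dir SE: first cell 'W' (not opp) -> no flip

Answer: (3,3)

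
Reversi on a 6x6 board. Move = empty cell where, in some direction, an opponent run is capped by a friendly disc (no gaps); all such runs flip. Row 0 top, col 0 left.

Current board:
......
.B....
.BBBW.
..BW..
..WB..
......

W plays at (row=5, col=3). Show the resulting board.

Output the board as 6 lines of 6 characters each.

Answer: ......
.B....
.BBBW.
..BW..
..WW..
...W..

Derivation:
Place W at (5,3); scan 8 dirs for brackets.
Dir NW: first cell 'W' (not opp) -> no flip
Dir N: opp run (4,3) capped by W -> flip
Dir NE: first cell '.' (not opp) -> no flip
Dir W: first cell '.' (not opp) -> no flip
Dir E: first cell '.' (not opp) -> no flip
Dir SW: edge -> no flip
Dir S: edge -> no flip
Dir SE: edge -> no flip
All flips: (4,3)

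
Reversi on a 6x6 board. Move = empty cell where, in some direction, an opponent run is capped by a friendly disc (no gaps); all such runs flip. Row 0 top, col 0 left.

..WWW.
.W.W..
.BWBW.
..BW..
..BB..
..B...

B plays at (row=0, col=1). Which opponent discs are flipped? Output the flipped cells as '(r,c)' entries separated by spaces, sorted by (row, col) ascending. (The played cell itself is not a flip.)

Dir NW: edge -> no flip
Dir N: edge -> no flip
Dir NE: edge -> no flip
Dir W: first cell '.' (not opp) -> no flip
Dir E: opp run (0,2) (0,3) (0,4), next='.' -> no flip
Dir SW: first cell '.' (not opp) -> no flip
Dir S: opp run (1,1) capped by B -> flip
Dir SE: first cell '.' (not opp) -> no flip

Answer: (1,1)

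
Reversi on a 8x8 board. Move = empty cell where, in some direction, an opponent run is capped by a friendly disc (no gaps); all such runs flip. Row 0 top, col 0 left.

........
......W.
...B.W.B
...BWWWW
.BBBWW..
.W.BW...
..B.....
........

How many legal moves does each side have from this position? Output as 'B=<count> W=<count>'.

Answer: B=12 W=10

Derivation:
-- B to move --
(0,5): flips 1 -> legal
(0,6): no bracket -> illegal
(0,7): flips 3 -> legal
(1,4): no bracket -> illegal
(1,5): no bracket -> illegal
(1,7): no bracket -> illegal
(2,4): no bracket -> illegal
(2,6): flips 2 -> legal
(4,0): flips 1 -> legal
(4,6): flips 2 -> legal
(4,7): flips 1 -> legal
(5,0): no bracket -> illegal
(5,2): no bracket -> illegal
(5,5): flips 2 -> legal
(5,6): flips 2 -> legal
(6,0): flips 1 -> legal
(6,1): flips 1 -> legal
(6,3): flips 3 -> legal
(6,4): no bracket -> illegal
(6,5): flips 1 -> legal
B mobility = 12
-- W to move --
(1,2): flips 1 -> legal
(1,3): no bracket -> illegal
(1,4): no bracket -> illegal
(1,7): flips 1 -> legal
(2,2): flips 1 -> legal
(2,4): flips 2 -> legal
(2,6): no bracket -> illegal
(3,0): no bracket -> illegal
(3,1): flips 1 -> legal
(3,2): flips 2 -> legal
(4,0): flips 3 -> legal
(5,0): no bracket -> illegal
(5,2): flips 2 -> legal
(6,1): no bracket -> illegal
(6,3): no bracket -> illegal
(6,4): no bracket -> illegal
(7,1): flips 2 -> legal
(7,2): no bracket -> illegal
(7,3): flips 1 -> legal
W mobility = 10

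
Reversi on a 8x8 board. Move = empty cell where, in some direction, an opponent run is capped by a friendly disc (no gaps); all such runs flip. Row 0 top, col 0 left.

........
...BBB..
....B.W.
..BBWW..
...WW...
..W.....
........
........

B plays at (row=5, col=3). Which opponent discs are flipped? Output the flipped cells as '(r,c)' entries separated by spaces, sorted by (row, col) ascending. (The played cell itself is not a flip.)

Answer: (4,3)

Derivation:
Dir NW: first cell '.' (not opp) -> no flip
Dir N: opp run (4,3) capped by B -> flip
Dir NE: opp run (4,4) (3,5) (2,6), next='.' -> no flip
Dir W: opp run (5,2), next='.' -> no flip
Dir E: first cell '.' (not opp) -> no flip
Dir SW: first cell '.' (not opp) -> no flip
Dir S: first cell '.' (not opp) -> no flip
Dir SE: first cell '.' (not opp) -> no flip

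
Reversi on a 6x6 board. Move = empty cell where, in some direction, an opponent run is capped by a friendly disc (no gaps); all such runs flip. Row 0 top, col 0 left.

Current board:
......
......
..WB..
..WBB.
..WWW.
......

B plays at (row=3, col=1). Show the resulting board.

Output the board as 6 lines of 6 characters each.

Place B at (3,1); scan 8 dirs for brackets.
Dir NW: first cell '.' (not opp) -> no flip
Dir N: first cell '.' (not opp) -> no flip
Dir NE: opp run (2,2), next='.' -> no flip
Dir W: first cell '.' (not opp) -> no flip
Dir E: opp run (3,2) capped by B -> flip
Dir SW: first cell '.' (not opp) -> no flip
Dir S: first cell '.' (not opp) -> no flip
Dir SE: opp run (4,2), next='.' -> no flip
All flips: (3,2)

Answer: ......
......
..WB..
.BBBB.
..WWW.
......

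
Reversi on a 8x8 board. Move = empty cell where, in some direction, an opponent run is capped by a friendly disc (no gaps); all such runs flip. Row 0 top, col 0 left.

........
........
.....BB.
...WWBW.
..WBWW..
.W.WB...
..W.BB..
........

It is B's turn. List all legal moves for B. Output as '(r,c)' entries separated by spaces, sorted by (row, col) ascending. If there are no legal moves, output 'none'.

Answer: (2,3) (2,4) (2,7) (3,1) (3,2) (3,7) (4,1) (4,6) (4,7) (5,2) (5,5) (6,3) (7,1)

Derivation:
(2,2): no bracket -> illegal
(2,3): flips 1 -> legal
(2,4): flips 2 -> legal
(2,7): flips 2 -> legal
(3,1): flips 2 -> legal
(3,2): flips 2 -> legal
(3,7): flips 1 -> legal
(4,0): no bracket -> illegal
(4,1): flips 1 -> legal
(4,6): flips 3 -> legal
(4,7): flips 1 -> legal
(5,0): no bracket -> illegal
(5,2): flips 1 -> legal
(5,5): flips 1 -> legal
(5,6): no bracket -> illegal
(6,0): no bracket -> illegal
(6,1): no bracket -> illegal
(6,3): flips 1 -> legal
(7,1): flips 3 -> legal
(7,2): no bracket -> illegal
(7,3): no bracket -> illegal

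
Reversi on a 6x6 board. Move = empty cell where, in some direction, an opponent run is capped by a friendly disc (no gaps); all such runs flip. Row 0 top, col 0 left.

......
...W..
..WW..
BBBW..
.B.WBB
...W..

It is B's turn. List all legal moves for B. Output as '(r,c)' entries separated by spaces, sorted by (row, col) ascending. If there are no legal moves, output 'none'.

(0,2): no bracket -> illegal
(0,3): no bracket -> illegal
(0,4): flips 2 -> legal
(1,1): flips 2 -> legal
(1,2): flips 1 -> legal
(1,4): flips 1 -> legal
(2,1): no bracket -> illegal
(2,4): no bracket -> illegal
(3,4): flips 1 -> legal
(4,2): flips 1 -> legal
(5,2): no bracket -> illegal
(5,4): flips 1 -> legal

Answer: (0,4) (1,1) (1,2) (1,4) (3,4) (4,2) (5,4)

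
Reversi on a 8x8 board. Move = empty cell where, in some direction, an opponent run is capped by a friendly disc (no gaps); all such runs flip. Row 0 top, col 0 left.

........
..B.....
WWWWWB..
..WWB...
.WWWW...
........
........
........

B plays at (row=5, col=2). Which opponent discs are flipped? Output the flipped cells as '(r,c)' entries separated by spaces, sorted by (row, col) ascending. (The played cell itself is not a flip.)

Answer: (2,2) (3,2) (4,2) (4,3)

Derivation:
Dir NW: opp run (4,1), next='.' -> no flip
Dir N: opp run (4,2) (3,2) (2,2) capped by B -> flip
Dir NE: opp run (4,3) capped by B -> flip
Dir W: first cell '.' (not opp) -> no flip
Dir E: first cell '.' (not opp) -> no flip
Dir SW: first cell '.' (not opp) -> no flip
Dir S: first cell '.' (not opp) -> no flip
Dir SE: first cell '.' (not opp) -> no flip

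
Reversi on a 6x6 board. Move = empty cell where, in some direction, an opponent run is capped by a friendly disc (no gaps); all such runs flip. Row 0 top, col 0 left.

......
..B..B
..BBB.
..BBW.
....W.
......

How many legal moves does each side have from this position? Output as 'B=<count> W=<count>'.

Answer: B=4 W=4

Derivation:
-- B to move --
(2,5): no bracket -> illegal
(3,5): flips 1 -> legal
(4,3): no bracket -> illegal
(4,5): flips 1 -> legal
(5,3): no bracket -> illegal
(5,4): flips 2 -> legal
(5,5): flips 1 -> legal
B mobility = 4
-- W to move --
(0,1): flips 2 -> legal
(0,2): no bracket -> illegal
(0,3): no bracket -> illegal
(0,4): no bracket -> illegal
(0,5): no bracket -> illegal
(1,1): flips 2 -> legal
(1,3): no bracket -> illegal
(1,4): flips 1 -> legal
(2,1): no bracket -> illegal
(2,5): no bracket -> illegal
(3,1): flips 2 -> legal
(3,5): no bracket -> illegal
(4,1): no bracket -> illegal
(4,2): no bracket -> illegal
(4,3): no bracket -> illegal
W mobility = 4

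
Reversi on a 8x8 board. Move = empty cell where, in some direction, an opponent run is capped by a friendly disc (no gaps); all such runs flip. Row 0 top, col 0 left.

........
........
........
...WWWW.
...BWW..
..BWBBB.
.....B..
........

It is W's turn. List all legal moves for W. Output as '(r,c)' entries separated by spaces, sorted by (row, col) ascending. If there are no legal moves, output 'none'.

(3,2): no bracket -> illegal
(4,1): no bracket -> illegal
(4,2): flips 1 -> legal
(4,6): no bracket -> illegal
(4,7): no bracket -> illegal
(5,1): flips 1 -> legal
(5,7): flips 3 -> legal
(6,1): flips 2 -> legal
(6,2): no bracket -> illegal
(6,3): flips 1 -> legal
(6,4): flips 1 -> legal
(6,6): flips 1 -> legal
(6,7): flips 1 -> legal
(7,4): no bracket -> illegal
(7,5): flips 2 -> legal
(7,6): no bracket -> illegal

Answer: (4,2) (5,1) (5,7) (6,1) (6,3) (6,4) (6,6) (6,7) (7,5)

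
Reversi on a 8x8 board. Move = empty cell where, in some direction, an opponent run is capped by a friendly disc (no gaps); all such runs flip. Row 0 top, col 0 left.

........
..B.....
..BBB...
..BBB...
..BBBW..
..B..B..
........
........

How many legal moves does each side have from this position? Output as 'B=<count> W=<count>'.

Answer: B=3 W=3

Derivation:
-- B to move --
(3,5): flips 1 -> legal
(3,6): no bracket -> illegal
(4,6): flips 1 -> legal
(5,4): no bracket -> illegal
(5,6): flips 1 -> legal
B mobility = 3
-- W to move --
(0,1): flips 3 -> legal
(0,2): no bracket -> illegal
(0,3): no bracket -> illegal
(1,1): no bracket -> illegal
(1,3): no bracket -> illegal
(1,4): no bracket -> illegal
(1,5): no bracket -> illegal
(2,1): no bracket -> illegal
(2,5): no bracket -> illegal
(3,1): no bracket -> illegal
(3,5): no bracket -> illegal
(4,1): flips 3 -> legal
(4,6): no bracket -> illegal
(5,1): no bracket -> illegal
(5,3): no bracket -> illegal
(5,4): no bracket -> illegal
(5,6): no bracket -> illegal
(6,1): no bracket -> illegal
(6,2): no bracket -> illegal
(6,3): no bracket -> illegal
(6,4): no bracket -> illegal
(6,5): flips 1 -> legal
(6,6): no bracket -> illegal
W mobility = 3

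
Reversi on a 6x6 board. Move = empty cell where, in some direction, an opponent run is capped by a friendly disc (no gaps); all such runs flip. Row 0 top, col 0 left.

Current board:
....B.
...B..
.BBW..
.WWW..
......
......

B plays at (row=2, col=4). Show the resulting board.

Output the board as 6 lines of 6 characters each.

Answer: ....B.
...B..
.BBBB.
.WWW..
......
......

Derivation:
Place B at (2,4); scan 8 dirs for brackets.
Dir NW: first cell 'B' (not opp) -> no flip
Dir N: first cell '.' (not opp) -> no flip
Dir NE: first cell '.' (not opp) -> no flip
Dir W: opp run (2,3) capped by B -> flip
Dir E: first cell '.' (not opp) -> no flip
Dir SW: opp run (3,3), next='.' -> no flip
Dir S: first cell '.' (not opp) -> no flip
Dir SE: first cell '.' (not opp) -> no flip
All flips: (2,3)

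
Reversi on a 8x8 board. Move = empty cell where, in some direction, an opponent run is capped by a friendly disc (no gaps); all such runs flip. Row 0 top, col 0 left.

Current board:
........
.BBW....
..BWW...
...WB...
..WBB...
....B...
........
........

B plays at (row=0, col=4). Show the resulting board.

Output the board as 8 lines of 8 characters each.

Place B at (0,4); scan 8 dirs for brackets.
Dir NW: edge -> no flip
Dir N: edge -> no flip
Dir NE: edge -> no flip
Dir W: first cell '.' (not opp) -> no flip
Dir E: first cell '.' (not opp) -> no flip
Dir SW: opp run (1,3) capped by B -> flip
Dir S: first cell '.' (not opp) -> no flip
Dir SE: first cell '.' (not opp) -> no flip
All flips: (1,3)

Answer: ....B...
.BBB....
..BWW...
...WB...
..WBB...
....B...
........
........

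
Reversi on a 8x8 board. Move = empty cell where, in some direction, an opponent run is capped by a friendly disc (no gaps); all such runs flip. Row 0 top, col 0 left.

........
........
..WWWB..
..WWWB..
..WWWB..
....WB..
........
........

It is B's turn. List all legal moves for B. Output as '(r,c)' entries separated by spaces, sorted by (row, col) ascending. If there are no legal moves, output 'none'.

Answer: (1,1) (1,2) (1,3) (2,1) (3,1) (4,1) (5,2) (5,3) (6,3)

Derivation:
(1,1): flips 3 -> legal
(1,2): flips 2 -> legal
(1,3): flips 1 -> legal
(1,4): no bracket -> illegal
(1,5): no bracket -> illegal
(2,1): flips 3 -> legal
(3,1): flips 3 -> legal
(4,1): flips 3 -> legal
(5,1): no bracket -> illegal
(5,2): flips 2 -> legal
(5,3): flips 2 -> legal
(6,3): flips 1 -> legal
(6,4): no bracket -> illegal
(6,5): no bracket -> illegal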